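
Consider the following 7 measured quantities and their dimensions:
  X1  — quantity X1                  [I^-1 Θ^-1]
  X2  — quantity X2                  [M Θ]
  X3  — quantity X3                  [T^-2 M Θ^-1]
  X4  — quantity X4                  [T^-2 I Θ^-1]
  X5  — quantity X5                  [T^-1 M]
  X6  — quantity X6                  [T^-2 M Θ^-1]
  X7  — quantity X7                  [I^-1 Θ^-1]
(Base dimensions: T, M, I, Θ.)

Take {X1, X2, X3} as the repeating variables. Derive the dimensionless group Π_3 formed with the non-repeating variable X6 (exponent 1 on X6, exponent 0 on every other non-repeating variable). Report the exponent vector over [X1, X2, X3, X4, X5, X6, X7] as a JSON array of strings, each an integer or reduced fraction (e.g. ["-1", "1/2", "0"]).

Exponent matrix [T,M,I,Θ] × [X1,X2,X3,X4,X5,X6,X7]:
  T: [ 0  0 -2 -2 -1 -2  0]
  M: [ 0  1  1  0  1  1  0]
  I: [-1  0  0  1  0  0 -1]
  Θ: [-1  1 -1 -1  0 -1 -1]
Echelon form has 3 nonzero rows (pivots: X1,X2,X3)
Repeat: X1,X2,X3; free: X4,X5,X6,X7
RREF:
  r0: [   1    0    0   -1    0    0    1]
  r1: [   0    1    0   -1  1/2    0    0]
  r2: [   0    0    1    1  1/2    1    0]
  r3: [   0    0    0    0    0    0    0]
Fix exponent of X6 at 1, X4 at 0, X5 at 0, X7 at 0; solve each RREF row for its pivot's exponent:
  r0: exp(X1) + (0)·1 = 0 ⇒ exp(X1) = 0
  r1: exp(X2) + (0)·1 = 0 ⇒ exp(X2) = 0
  r2: exp(X3) + (1)·1 = 0 ⇒ exp(X3) = -1
Π_3 = X3^-1 · X6

["0", "0", "-1", "0", "0", "1", "0"]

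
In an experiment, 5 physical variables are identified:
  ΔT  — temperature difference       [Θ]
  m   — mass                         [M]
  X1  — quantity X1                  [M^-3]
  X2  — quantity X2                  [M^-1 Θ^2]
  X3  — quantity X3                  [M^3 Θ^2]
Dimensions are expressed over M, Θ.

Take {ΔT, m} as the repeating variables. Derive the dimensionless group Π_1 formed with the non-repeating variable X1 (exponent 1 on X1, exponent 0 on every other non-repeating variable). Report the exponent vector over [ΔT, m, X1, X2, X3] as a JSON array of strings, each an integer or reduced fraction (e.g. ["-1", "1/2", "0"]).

Exponent matrix [M,Θ] × [ΔT,m,X1,X2,X3]:
  M: [ 0  1 -3 -1  3]
  Θ: [ 1  0  0  2  2]
RREF → pivots at {ΔT,m} ⇒ r = 2
Pivot set = {ΔT,m}, free = {X1,X2,X3}
RREF:
  r0: [   1    0    0    2    2]
  r1: [   0    1   -3   -1    3]
Fix exponent of X1 at 1, X2 at 0, X3 at 0; solve each RREF row for its pivot's exponent:
  r0: exp(ΔT) + (0)·1 = 0 ⇒ exp(ΔT) = 0
  r1: exp(m) + (-3)·1 = 0 ⇒ exp(m) = 3
Π_1 = m^3 · X1

["0", "3", "1", "0", "0"]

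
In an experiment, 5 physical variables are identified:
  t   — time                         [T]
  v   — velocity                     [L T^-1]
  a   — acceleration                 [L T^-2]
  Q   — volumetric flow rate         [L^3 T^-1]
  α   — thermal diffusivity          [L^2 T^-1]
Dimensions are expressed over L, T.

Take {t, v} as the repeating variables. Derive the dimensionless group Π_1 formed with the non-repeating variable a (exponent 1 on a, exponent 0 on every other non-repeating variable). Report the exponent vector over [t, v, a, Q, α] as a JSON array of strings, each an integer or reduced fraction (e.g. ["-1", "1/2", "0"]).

Dimensional matrix (L×T by t×v×a×Q×α):
  L: [ 0  1  1  3  2]
  T: [ 1 -1 -2 -1 -1]
RREF → pivots at {t,v} ⇒ r = 2
Repeat: t,v; free: a,Q,α
RREF:
  r0: [   1    0   -1    2    1]
  r1: [   0    1    1    3    2]
Fix exponent of a at 1, Q at 0, α at 0; solve each RREF row for its pivot's exponent:
  r0: exp(t) + (-1)·1 = 0 ⇒ exp(t) = 1
  r1: exp(v) + (1)·1 = 0 ⇒ exp(v) = -1
Π_1 = t · v^-1 · a

["1", "-1", "1", "0", "0"]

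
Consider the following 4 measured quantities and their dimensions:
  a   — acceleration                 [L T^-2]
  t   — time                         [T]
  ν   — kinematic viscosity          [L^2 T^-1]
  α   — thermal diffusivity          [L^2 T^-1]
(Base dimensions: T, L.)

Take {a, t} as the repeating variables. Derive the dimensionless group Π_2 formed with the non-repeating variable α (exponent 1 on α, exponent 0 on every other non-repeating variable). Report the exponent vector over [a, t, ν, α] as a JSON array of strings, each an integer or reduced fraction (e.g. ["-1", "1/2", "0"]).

["-2", "-3", "0", "1"]

Exponent matrix [T,L] × [a,t,ν,α]:
  T: [-2  1 -1 -1]
  L: [ 1  0  2  2]
Row reduction gives pivot columns a,t; rank = 2
Pivot set = {a,t}, free = {ν,α}
RREF:
  r0: [   1    0    2    2]
  r1: [   0    1    3    3]
Fix exponent of α at 1, ν at 0; solve each RREF row for its pivot's exponent:
  r0: exp(a) + (2)·1 = 0 ⇒ exp(a) = -2
  r1: exp(t) + (3)·1 = 0 ⇒ exp(t) = -3
Π_2 = a^-2 · t^-3 · α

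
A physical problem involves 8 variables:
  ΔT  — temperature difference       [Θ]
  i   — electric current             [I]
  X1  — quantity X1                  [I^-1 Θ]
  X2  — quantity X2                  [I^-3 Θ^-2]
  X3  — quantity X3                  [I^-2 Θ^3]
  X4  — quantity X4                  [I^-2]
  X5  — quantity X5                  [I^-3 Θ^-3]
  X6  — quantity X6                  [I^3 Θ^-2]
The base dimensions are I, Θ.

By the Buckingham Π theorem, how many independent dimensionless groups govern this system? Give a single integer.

Write exponents as rows I,Θ / cols ΔT,i,X1,X2,X3,X4,X5,X6:
  I: [ 0  1 -1 -3 -2 -2 -3  3]
  Θ: [ 1  0  1 -2  3  0 -3 -2]
Row reduction gives pivot columns ΔT,i; rank = 2
8 vars − rank 2 = 6 Π groups

6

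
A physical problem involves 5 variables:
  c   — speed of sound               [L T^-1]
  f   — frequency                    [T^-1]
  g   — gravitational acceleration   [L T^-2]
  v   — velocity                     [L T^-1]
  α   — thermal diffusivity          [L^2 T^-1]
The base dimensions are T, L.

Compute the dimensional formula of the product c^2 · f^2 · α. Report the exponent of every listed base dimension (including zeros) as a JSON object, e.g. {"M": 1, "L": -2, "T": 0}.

Write exponents as rows T,L / cols c,f,g,v,α:
  T: [-1 -1 -2 -1 -1]
  L: [ 1  0  1  1  2]
  [T]: (2)·-1+(2)·-1+(1)·-1 = -5
  [L]: (2)·1+(2)·0+(1)·2 = 4
⇒ T^-5 L^4

{"T": -5, "L": 4}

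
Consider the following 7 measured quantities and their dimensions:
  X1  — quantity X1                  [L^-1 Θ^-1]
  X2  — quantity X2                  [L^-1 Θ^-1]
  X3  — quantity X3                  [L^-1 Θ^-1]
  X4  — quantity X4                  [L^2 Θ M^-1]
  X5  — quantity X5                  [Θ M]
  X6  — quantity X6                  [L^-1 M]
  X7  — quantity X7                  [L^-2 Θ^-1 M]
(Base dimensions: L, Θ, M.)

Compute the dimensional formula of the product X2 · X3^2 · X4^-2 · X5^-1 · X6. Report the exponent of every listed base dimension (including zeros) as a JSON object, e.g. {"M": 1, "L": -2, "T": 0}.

Dimensional matrix (L×Θ×M by X1×X2×X3×X4×X5×X6×X7):
  L: [-1 -1 -1  2  0 -1 -2]
  Θ: [-1 -1 -1  1  1  0 -1]
  M: [ 0  0  0 -1  1  1  1]
  [L]: (1)·-1+(2)·-1+(-2)·2+(-1)·0+(1)·-1 = -8
  [Θ]: (1)·-1+(2)·-1+(-2)·1+(-1)·1+(1)·0 = -6
  [M]: (1)·0+(2)·0+(-2)·-1+(-1)·1+(1)·1 = 2
⇒ L^-8 Θ^-6 M^2

{"L": -8, "Θ": -6, "M": 2}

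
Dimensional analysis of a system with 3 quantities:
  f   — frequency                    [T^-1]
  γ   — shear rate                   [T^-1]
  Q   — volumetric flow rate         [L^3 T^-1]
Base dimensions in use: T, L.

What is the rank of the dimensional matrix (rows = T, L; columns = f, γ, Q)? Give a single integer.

2

Dimensional matrix (T×L by f×γ×Q):
  T: [-1 -1 -1]
  L: [ 0  0  3]
RREF → pivots at {f,Q} ⇒ r = 2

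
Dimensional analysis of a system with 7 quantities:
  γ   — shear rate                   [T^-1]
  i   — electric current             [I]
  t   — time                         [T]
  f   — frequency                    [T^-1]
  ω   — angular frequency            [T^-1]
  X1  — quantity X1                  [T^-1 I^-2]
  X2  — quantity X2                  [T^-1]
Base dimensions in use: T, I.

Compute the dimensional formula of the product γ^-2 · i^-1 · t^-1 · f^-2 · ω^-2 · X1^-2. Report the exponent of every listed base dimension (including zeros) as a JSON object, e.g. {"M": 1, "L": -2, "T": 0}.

Dimensional matrix (T×I by γ×i×t×f×ω×X1×X2):
  T: [-1  0  1 -1 -1 -1 -1]
  I: [ 0  1  0  0  0 -2  0]
  [T]: (-2)·-1+(-1)·0+(-1)·1+(-2)·-1+(-2)·-1+(-2)·-1 = 7
  [I]: (-2)·0+(-1)·1+(-1)·0+(-2)·0+(-2)·0+(-2)·-2 = 3
⇒ T^7 I^3

{"T": 7, "I": 3}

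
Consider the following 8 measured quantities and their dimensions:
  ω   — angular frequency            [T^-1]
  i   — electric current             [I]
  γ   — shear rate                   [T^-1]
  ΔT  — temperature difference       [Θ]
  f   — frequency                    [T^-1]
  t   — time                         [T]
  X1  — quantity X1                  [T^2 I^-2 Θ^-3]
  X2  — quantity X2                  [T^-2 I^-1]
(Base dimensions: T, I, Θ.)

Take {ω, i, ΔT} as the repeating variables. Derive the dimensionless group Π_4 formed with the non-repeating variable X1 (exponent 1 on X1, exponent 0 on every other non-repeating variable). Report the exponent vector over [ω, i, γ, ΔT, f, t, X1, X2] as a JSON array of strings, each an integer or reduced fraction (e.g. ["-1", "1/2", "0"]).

["2", "2", "0", "3", "0", "0", "1", "0"]

Write exponents as rows T,I,Θ / cols ω,i,γ,ΔT,f,t,X1,X2:
  T: [-1  0 -1  0 -1  1  2 -2]
  I: [ 0  1  0  0  0  0 -2 -1]
  Θ: [ 0  0  0  1  0  0 -3  0]
Echelon form has 3 nonzero rows (pivots: ω,i,ΔT)
Pivot set = {ω,i,ΔT}, free = {γ,f,t,X1,X2}
RREF:
  r0: [   1    0    1    0    1   -1   -2    2]
  r1: [   0    1    0    0    0    0   -2   -1]
  r2: [   0    0    0    1    0    0   -3    0]
Fix exponent of X1 at 1, γ at 0, f at 0, t at 0, X2 at 0; solve each RREF row for its pivot's exponent:
  r0: exp(ω) + (-2)·1 = 0 ⇒ exp(ω) = 2
  r1: exp(i) + (-2)·1 = 0 ⇒ exp(i) = 2
  r2: exp(ΔT) + (-3)·1 = 0 ⇒ exp(ΔT) = 3
Π_4 = ω^2 · i^2 · ΔT^3 · X1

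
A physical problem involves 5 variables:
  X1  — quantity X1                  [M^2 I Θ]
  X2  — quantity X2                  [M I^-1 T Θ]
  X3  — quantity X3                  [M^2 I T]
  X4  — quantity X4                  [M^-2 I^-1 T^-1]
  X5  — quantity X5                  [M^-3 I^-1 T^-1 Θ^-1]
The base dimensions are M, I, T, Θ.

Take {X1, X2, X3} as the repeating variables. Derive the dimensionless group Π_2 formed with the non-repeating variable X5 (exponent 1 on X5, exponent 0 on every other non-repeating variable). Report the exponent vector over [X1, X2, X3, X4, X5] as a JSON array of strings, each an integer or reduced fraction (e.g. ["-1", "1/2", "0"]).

["2/3", "1/3", "2/3", "0", "1"]

Exponent matrix [M,I,T,Θ] × [X1,X2,X3,X4,X5]:
  M: [ 2  1  2 -2 -3]
  I: [ 1 -1  1 -1 -1]
  T: [ 0  1  1 -1 -1]
  Θ: [ 1  1  0  0 -1]
Echelon form has 3 nonzero rows (pivots: X1,X2,X3)
Repeat: X1,X2,X3; free: X4,X5
RREF:
  r0: [   1    0    0    0 -2/3]
  r1: [   0    1    0    0 -1/3]
  r2: [   0    0    1   -1 -2/3]
  r3: [   0    0    0    0    0]
Fix exponent of X5 at 1, X4 at 0; solve each RREF row for its pivot's exponent:
  r0: exp(X1) + (-2/3)·1 = 0 ⇒ exp(X1) = 2/3
  r1: exp(X2) + (-1/3)·1 = 0 ⇒ exp(X2) = 1/3
  r2: exp(X3) + (-2/3)·1 = 0 ⇒ exp(X3) = 2/3
Π_2 = X1^(2/3) · X2^(1/3) · X3^(2/3) · X5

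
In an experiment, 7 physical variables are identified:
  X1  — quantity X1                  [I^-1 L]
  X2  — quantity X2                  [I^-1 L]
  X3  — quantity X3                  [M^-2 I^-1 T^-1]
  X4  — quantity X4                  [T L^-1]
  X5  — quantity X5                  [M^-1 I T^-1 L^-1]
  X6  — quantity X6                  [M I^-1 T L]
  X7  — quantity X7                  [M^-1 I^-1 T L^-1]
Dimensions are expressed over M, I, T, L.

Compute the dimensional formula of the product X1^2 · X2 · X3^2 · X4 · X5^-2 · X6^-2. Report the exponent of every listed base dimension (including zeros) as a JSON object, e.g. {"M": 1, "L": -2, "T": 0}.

Write exponents as rows M,I,T,L / cols X1,X2,X3,X4,X5,X6,X7:
  M: [ 0  0 -2  0 -1  1 -1]
  I: [-1 -1 -1  0  1 -1 -1]
  T: [ 0  0 -1  1 -1  1  1]
  L: [ 1  1  0 -1 -1  1 -1]
  [M]: (2)·0+(1)·0+(2)·-2+(1)·0+(-2)·-1+(-2)·1 = -4
  [I]: (2)·-1+(1)·-1+(2)·-1+(1)·0+(-2)·1+(-2)·-1 = -5
  [T]: (2)·0+(1)·0+(2)·-1+(1)·1+(-2)·-1+(-2)·1 = -1
  [L]: (2)·1+(1)·1+(2)·0+(1)·-1+(-2)·-1+(-2)·1 = 2
⇒ M^-4 I^-5 T^-1 L^2

{"M": -4, "I": -5, "T": -1, "L": 2}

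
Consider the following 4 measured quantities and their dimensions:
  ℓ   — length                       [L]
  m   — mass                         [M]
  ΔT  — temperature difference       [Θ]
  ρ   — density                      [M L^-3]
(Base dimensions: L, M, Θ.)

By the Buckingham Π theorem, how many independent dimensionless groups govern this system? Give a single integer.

Exponent matrix [L,M,Θ] × [ℓ,m,ΔT,ρ]:
  L: [ 1  0  0 -3]
  M: [ 0  1  0  1]
  Θ: [ 0  0  1  0]
RREF → pivots at {ℓ,m,ΔT} ⇒ r = 3
n=4, r=3 ⇒ 1 dimensionless group

1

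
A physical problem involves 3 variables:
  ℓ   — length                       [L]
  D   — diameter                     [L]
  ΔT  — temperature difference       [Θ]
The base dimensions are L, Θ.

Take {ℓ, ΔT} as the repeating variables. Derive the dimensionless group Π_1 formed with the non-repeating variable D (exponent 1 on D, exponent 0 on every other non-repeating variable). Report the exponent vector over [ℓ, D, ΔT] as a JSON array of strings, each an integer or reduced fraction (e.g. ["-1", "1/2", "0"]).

Dimensional matrix (L×Θ by ℓ×D×ΔT):
  L: [ 1  1  0]
  Θ: [ 0  0  1]
RREF → pivots at {ℓ,ΔT} ⇒ r = 2
Repeat: ℓ,ΔT; free: D
RREF:
  r0: [   1    1    0]
  r1: [   0    0    1]
Fix exponent of D at 1; solve each RREF row for its pivot's exponent:
  r0: exp(ℓ) + (1)·1 = 0 ⇒ exp(ℓ) = -1
  r1: exp(ΔT) + (0)·1 = 0 ⇒ exp(ΔT) = 0
Π_1 = ℓ^-1 · D

["-1", "1", "0"]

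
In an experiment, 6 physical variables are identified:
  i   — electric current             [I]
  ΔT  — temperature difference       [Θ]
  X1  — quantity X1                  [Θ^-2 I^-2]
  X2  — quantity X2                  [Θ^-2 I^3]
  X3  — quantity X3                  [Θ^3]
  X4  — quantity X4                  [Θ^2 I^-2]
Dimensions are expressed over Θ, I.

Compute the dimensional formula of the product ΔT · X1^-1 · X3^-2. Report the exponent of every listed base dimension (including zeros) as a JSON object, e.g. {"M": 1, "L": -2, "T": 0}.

Dimensional matrix (Θ×I by i×ΔT×X1×X2×X3×X4):
  Θ: [ 0  1 -2 -2  3  2]
  I: [ 1  0 -2  3  0 -2]
  [Θ]: (1)·1+(-1)·-2+(-2)·3 = -3
  [I]: (1)·0+(-1)·-2+(-2)·0 = 2
⇒ Θ^-3 I^2

{"Θ": -3, "I": 2}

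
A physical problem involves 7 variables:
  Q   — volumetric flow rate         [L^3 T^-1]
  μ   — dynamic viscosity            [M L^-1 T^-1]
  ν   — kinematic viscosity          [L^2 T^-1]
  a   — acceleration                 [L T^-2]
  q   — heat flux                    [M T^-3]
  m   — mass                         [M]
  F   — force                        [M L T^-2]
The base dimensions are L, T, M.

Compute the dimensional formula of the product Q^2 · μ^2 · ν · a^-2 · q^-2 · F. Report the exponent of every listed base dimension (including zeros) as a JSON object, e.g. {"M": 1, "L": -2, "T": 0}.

Dimensional matrix (L×T×M by Q×μ×ν×a×q×m×F):
  L: [ 3 -1  2  1  0  0  1]
  T: [-1 -1 -1 -2 -3  0 -2]
  M: [ 0  1  0  0  1  1  1]
  [L]: (2)·3+(2)·-1+(1)·2+(-2)·1+(-2)·0+(1)·1 = 5
  [T]: (2)·-1+(2)·-1+(1)·-1+(-2)·-2+(-2)·-3+(1)·-2 = 3
  [M]: (2)·0+(2)·1+(1)·0+(-2)·0+(-2)·1+(1)·1 = 1
⇒ L^5 T^3 M

{"L": 5, "T": 3, "M": 1}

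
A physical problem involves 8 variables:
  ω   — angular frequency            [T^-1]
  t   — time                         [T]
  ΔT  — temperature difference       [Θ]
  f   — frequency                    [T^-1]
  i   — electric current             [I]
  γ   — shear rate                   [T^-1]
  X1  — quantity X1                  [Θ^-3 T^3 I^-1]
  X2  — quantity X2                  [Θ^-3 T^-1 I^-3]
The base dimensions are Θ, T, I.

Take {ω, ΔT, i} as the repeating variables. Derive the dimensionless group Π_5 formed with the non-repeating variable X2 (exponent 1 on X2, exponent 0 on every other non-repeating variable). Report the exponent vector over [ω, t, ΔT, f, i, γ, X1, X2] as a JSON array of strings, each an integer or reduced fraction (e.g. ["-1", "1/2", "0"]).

["-1", "0", "3", "0", "3", "0", "0", "1"]

Write exponents as rows Θ,T,I / cols ω,t,ΔT,f,i,γ,X1,X2:
  Θ: [ 0  0  1  0  0  0 -3 -3]
  T: [-1  1  0 -1  0 -1  3 -1]
  I: [ 0  0  0  0  1  0 -1 -3]
Row reduction gives pivot columns ω,ΔT,i; rank = 3
Repeat: ω,ΔT,i; free: t,f,γ,X1,X2
RREF:
  r0: [   1   -1    0    1    0    1   -3    1]
  r1: [   0    0    1    0    0    0   -3   -3]
  r2: [   0    0    0    0    1    0   -1   -3]
Fix exponent of X2 at 1, t at 0, f at 0, γ at 0, X1 at 0; solve each RREF row for its pivot's exponent:
  r0: exp(ω) + (1)·1 = 0 ⇒ exp(ω) = -1
  r1: exp(ΔT) + (-3)·1 = 0 ⇒ exp(ΔT) = 3
  r2: exp(i) + (-3)·1 = 0 ⇒ exp(i) = 3
Π_5 = ω^-1 · ΔT^3 · i^3 · X2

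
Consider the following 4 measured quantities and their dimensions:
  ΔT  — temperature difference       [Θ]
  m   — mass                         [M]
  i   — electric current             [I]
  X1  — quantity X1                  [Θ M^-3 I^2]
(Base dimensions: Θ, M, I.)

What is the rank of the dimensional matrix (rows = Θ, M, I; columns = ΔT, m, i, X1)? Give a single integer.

Exponent matrix [Θ,M,I] × [ΔT,m,i,X1]:
  Θ: [ 1  0  0  1]
  M: [ 0  1  0 -3]
  I: [ 0  0  1  2]
Echelon form has 3 nonzero rows (pivots: ΔT,m,i)

3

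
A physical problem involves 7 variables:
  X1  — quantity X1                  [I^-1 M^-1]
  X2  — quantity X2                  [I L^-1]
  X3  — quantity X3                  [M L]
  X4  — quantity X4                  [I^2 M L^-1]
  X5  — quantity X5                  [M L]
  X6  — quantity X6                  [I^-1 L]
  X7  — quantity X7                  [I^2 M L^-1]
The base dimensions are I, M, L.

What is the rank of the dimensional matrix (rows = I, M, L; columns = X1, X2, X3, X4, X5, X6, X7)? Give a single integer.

2

Dimensional matrix (I×M×L by X1×X2×X3×X4×X5×X6×X7):
  I: [-1  1  0  2  0 -1  2]
  M: [-1  0  1  1  1  0  1]
  L: [ 0 -1  1 -1  1  1 -1]
RREF → pivots at {X1,X2} ⇒ r = 2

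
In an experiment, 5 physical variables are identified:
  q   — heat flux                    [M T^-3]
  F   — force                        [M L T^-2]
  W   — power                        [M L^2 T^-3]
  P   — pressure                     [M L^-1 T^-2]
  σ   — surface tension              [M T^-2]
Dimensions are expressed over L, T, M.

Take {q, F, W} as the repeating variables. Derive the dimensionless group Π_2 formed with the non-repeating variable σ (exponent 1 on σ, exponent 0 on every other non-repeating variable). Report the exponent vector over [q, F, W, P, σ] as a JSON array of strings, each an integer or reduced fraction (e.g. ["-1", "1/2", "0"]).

Write exponents as rows L,T,M / cols q,F,W,P,σ:
  L: [ 0  1  2 -1  0]
  T: [-3 -2 -3 -2 -2]
  M: [ 1  1  1  1  1]
Echelon form has 3 nonzero rows (pivots: q,F,W)
Pivot set = {q,F,W}, free = {P,σ}
RREF:
  r0: [   1    0    0    1  1/2]
  r1: [   0    1    0    1    1]
  r2: [   0    0    1   -1 -1/2]
Fix exponent of σ at 1, P at 0; solve each RREF row for its pivot's exponent:
  r0: exp(q) + (1/2)·1 = 0 ⇒ exp(q) = -1/2
  r1: exp(F) + (1)·1 = 0 ⇒ exp(F) = -1
  r2: exp(W) + (-1/2)·1 = 0 ⇒ exp(W) = 1/2
Π_2 = q^(-1/2) · F^-1 · W^(1/2) · σ

["-1/2", "-1", "1/2", "0", "1"]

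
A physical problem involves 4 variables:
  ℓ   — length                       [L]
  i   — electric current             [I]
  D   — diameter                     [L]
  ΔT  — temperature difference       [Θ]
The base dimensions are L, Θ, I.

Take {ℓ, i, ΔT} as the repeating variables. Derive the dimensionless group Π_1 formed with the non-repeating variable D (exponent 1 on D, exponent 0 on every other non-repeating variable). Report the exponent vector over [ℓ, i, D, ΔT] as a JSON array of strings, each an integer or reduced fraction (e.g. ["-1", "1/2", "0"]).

["-1", "0", "1", "0"]

Exponent matrix [L,Θ,I] × [ℓ,i,D,ΔT]:
  L: [ 1  0  1  0]
  Θ: [ 0  0  0  1]
  I: [ 0  1  0  0]
Row reduction gives pivot columns ℓ,i,ΔT; rank = 3
Repeat: ℓ,i,ΔT; free: D
RREF:
  r0: [   1    0    1    0]
  r1: [   0    1    0    0]
  r2: [   0    0    0    1]
Fix exponent of D at 1; solve each RREF row for its pivot's exponent:
  r0: exp(ℓ) + (1)·1 = 0 ⇒ exp(ℓ) = -1
  r1: exp(i) + (0)·1 = 0 ⇒ exp(i) = 0
  r2: exp(ΔT) + (0)·1 = 0 ⇒ exp(ΔT) = 0
Π_1 = ℓ^-1 · D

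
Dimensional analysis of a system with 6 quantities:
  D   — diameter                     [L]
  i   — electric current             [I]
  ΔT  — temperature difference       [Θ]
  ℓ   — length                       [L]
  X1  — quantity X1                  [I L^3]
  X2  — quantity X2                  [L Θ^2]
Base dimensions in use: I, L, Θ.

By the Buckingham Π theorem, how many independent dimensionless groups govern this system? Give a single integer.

3

Write exponents as rows I,L,Θ / cols D,i,ΔT,ℓ,X1,X2:
  I: [ 0  1  0  0  1  0]
  L: [ 1  0  0  1  3  1]
  Θ: [ 0  0  1  0  0  2]
Echelon form has 3 nonzero rows (pivots: D,i,ΔT)
Π count = n − r = 6 − 3 = 3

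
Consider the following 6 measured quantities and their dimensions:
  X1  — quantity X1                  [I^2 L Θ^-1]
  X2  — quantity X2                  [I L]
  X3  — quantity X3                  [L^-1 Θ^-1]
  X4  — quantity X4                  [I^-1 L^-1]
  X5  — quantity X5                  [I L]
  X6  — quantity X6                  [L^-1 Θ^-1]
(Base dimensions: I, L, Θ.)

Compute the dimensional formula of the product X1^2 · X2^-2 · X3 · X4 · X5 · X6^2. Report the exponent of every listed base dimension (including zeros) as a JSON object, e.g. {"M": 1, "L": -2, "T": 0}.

{"I": 2, "L": -3, "Θ": -5}

Write exponents as rows I,L,Θ / cols X1,X2,X3,X4,X5,X6:
  I: [ 2  1  0 -1  1  0]
  L: [ 1  1 -1 -1  1 -1]
  Θ: [-1  0 -1  0  0 -1]
  [I]: (2)·2+(-2)·1+(1)·0+(1)·-1+(1)·1+(2)·0 = 2
  [L]: (2)·1+(-2)·1+(1)·-1+(1)·-1+(1)·1+(2)·-1 = -3
  [Θ]: (2)·-1+(-2)·0+(1)·-1+(1)·0+(1)·0+(2)·-1 = -5
⇒ I^2 L^-3 Θ^-5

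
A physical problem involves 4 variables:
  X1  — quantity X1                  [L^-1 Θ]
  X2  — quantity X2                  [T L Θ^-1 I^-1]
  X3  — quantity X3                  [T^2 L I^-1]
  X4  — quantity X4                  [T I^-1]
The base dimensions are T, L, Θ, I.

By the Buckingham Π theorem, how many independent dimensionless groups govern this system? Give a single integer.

Write exponents as rows T,L,Θ,I / cols X1,X2,X3,X4:
  T: [ 0  1  2  1]
  L: [-1  1  1  0]
  Θ: [ 1 -1  0  0]
  I: [ 0 -1 -1 -1]
RREF → pivots at {X1,X2,X3} ⇒ r = 3
Π count = n − r = 4 − 3 = 1

1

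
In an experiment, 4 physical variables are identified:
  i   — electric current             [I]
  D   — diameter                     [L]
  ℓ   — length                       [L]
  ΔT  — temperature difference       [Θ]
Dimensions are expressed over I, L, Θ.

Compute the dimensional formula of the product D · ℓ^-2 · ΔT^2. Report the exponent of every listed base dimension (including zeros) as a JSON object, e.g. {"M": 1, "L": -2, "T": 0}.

{"I": 0, "L": -1, "Θ": 2}

Dimensional matrix (I×L×Θ by i×D×ℓ×ΔT):
  I: [ 1  0  0  0]
  L: [ 0  1  1  0]
  Θ: [ 0  0  0  1]
  [I]: (1)·0+(-2)·0+(2)·0 = 0
  [L]: (1)·1+(-2)·1+(2)·0 = -1
  [Θ]: (1)·0+(-2)·0+(2)·1 = 2
⇒ L^-1 Θ^2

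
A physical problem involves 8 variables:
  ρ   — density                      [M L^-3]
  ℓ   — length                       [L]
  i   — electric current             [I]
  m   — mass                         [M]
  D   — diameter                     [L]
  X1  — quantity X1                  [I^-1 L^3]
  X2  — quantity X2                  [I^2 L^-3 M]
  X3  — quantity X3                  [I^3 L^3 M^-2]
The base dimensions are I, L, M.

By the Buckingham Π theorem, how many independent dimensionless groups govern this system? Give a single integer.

Write exponents as rows I,L,M / cols ρ,ℓ,i,m,D,X1,X2,X3:
  I: [ 0  0  1  0  0 -1  2  3]
  L: [-3  1  0  0  1  3 -3  3]
  M: [ 1  0  0  1  0  0  1 -2]
Row reduction gives pivot columns ρ,ℓ,i; rank = 3
Π count = n − r = 8 − 3 = 5

5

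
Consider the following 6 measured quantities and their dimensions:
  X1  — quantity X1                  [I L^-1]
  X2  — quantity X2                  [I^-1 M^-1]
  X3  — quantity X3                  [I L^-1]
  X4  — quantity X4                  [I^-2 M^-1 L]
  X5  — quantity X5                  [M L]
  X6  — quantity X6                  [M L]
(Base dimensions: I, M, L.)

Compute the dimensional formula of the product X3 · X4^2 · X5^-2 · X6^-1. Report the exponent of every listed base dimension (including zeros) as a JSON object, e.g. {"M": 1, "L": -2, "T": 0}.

Dimensional matrix (I×M×L by X1×X2×X3×X4×X5×X6):
  I: [ 1 -1  1 -2  0  0]
  M: [ 0 -1  0 -1  1  1]
  L: [-1  0 -1  1  1  1]
  [I]: (1)·1+(2)·-2+(-2)·0+(-1)·0 = -3
  [M]: (1)·0+(2)·-1+(-2)·1+(-1)·1 = -5
  [L]: (1)·-1+(2)·1+(-2)·1+(-1)·1 = -2
⇒ I^-3 M^-5 L^-2

{"I": -3, "M": -5, "L": -2}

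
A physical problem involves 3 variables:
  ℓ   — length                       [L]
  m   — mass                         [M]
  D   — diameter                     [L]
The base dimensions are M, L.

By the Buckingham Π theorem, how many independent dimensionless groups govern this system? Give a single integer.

Write exponents as rows M,L / cols ℓ,m,D:
  M: [ 0  1  0]
  L: [ 1  0  1]
Row reduction gives pivot columns ℓ,m; rank = 2
n=3, r=2 ⇒ 1 dimensionless group

1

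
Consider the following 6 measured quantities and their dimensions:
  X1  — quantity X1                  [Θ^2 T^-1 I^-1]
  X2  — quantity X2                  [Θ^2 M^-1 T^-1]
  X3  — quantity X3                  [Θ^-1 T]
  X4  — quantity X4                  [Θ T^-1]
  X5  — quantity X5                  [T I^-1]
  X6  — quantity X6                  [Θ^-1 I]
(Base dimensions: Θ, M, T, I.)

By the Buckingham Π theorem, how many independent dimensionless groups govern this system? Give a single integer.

3

Write exponents as rows Θ,M,T,I / cols X1,X2,X3,X4,X5,X6:
  Θ: [ 2  2 -1  1  0 -1]
  M: [ 0 -1  0  0  0  0]
  T: [-1 -1  1 -1  1  0]
  I: [-1  0  0  0 -1  1]
Echelon form has 3 nonzero rows (pivots: X1,X2,X3)
n=6, r=3 ⇒ 3 dimensionless groups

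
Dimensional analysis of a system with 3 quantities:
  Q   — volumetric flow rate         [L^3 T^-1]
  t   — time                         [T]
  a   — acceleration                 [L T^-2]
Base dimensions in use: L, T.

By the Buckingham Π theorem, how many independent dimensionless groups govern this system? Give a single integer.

1

Write exponents as rows L,T / cols Q,t,a:
  L: [ 3  0  1]
  T: [-1  1 -2]
Echelon form has 2 nonzero rows (pivots: Q,t)
Π count = n − r = 3 − 2 = 1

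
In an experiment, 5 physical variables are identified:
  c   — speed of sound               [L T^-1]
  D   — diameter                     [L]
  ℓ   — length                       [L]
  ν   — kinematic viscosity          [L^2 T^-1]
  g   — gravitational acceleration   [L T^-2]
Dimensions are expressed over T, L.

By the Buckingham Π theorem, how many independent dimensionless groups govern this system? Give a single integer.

3

Dimensional matrix (T×L by c×D×ℓ×ν×g):
  T: [-1  0  0 -1 -2]
  L: [ 1  1  1  2  1]
Echelon form has 2 nonzero rows (pivots: c,D)
Π count = n − r = 5 − 2 = 3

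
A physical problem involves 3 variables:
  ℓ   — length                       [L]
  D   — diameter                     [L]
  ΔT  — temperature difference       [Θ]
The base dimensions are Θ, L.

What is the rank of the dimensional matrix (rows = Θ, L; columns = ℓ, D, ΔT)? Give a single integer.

Write exponents as rows Θ,L / cols ℓ,D,ΔT:
  Θ: [ 0  0  1]
  L: [ 1  1  0]
RREF → pivots at {ℓ,ΔT} ⇒ r = 2

2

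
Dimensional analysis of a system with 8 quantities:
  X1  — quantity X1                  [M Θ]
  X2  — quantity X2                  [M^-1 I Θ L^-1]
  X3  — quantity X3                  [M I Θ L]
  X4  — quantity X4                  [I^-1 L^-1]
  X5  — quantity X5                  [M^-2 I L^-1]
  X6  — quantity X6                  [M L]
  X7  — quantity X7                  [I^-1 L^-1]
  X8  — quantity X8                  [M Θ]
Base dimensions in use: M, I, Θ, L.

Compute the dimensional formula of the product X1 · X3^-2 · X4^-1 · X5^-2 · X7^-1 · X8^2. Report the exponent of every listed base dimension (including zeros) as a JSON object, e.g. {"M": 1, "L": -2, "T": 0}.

{"M": 5, "I": -2, "Θ": 1, "L": 2}

Dimensional matrix (M×I×Θ×L by X1×X2×X3×X4×X5×X6×X7×X8):
  M: [ 1 -1  1  0 -2  1  0  1]
  I: [ 0  1  1 -1  1  0 -1  0]
  Θ: [ 1  1  1  0  0  0  0  1]
  L: [ 0 -1  1 -1 -1  1 -1  0]
  [M]: (1)·1+(-2)·1+(-1)·0+(-2)·-2+(-1)·0+(2)·1 = 5
  [I]: (1)·0+(-2)·1+(-1)·-1+(-2)·1+(-1)·-1+(2)·0 = -2
  [Θ]: (1)·1+(-2)·1+(-1)·0+(-2)·0+(-1)·0+(2)·1 = 1
  [L]: (1)·0+(-2)·1+(-1)·-1+(-2)·-1+(-1)·-1+(2)·0 = 2
⇒ M^5 I^-2 Θ L^2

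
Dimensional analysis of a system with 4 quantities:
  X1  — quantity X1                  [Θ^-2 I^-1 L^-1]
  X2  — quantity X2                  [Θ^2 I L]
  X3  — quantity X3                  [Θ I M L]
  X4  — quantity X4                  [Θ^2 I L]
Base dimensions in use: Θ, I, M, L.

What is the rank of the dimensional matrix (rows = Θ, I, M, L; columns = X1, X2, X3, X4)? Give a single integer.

Write exponents as rows Θ,I,M,L / cols X1,X2,X3,X4:
  Θ: [-2  2  1  2]
  I: [-1  1  1  1]
  M: [ 0  0  1  0]
  L: [-1  1  1  1]
RREF → pivots at {X1,X3} ⇒ r = 2

2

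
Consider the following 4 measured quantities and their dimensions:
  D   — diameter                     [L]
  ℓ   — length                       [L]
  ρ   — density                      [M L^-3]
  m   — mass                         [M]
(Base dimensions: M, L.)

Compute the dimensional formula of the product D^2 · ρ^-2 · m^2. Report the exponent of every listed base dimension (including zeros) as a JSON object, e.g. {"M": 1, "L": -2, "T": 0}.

{"M": 0, "L": 8}

Dimensional matrix (M×L by D×ℓ×ρ×m):
  M: [ 0  0  1  1]
  L: [ 1  1 -3  0]
  [M]: (2)·0+(-2)·1+(2)·1 = 0
  [L]: (2)·1+(-2)·-3+(2)·0 = 8
⇒ L^8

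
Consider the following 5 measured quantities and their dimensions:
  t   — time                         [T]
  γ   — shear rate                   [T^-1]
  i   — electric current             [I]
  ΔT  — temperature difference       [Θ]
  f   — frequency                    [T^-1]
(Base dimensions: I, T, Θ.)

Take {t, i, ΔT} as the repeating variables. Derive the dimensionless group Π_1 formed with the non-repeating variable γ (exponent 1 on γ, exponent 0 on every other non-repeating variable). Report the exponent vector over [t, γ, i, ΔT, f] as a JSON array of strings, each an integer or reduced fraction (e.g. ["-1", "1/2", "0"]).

Exponent matrix [I,T,Θ] × [t,γ,i,ΔT,f]:
  I: [ 0  0  1  0  0]
  T: [ 1 -1  0  0 -1]
  Θ: [ 0  0  0  1  0]
Echelon form has 3 nonzero rows (pivots: t,i,ΔT)
Repeat: t,i,ΔT; free: γ,f
RREF:
  r0: [   1   -1    0    0   -1]
  r1: [   0    0    1    0    0]
  r2: [   0    0    0    1    0]
Fix exponent of γ at 1, f at 0; solve each RREF row for its pivot's exponent:
  r0: exp(t) + (-1)·1 = 0 ⇒ exp(t) = 1
  r1: exp(i) + (0)·1 = 0 ⇒ exp(i) = 0
  r2: exp(ΔT) + (0)·1 = 0 ⇒ exp(ΔT) = 0
Π_1 = t · γ

["1", "1", "0", "0", "0"]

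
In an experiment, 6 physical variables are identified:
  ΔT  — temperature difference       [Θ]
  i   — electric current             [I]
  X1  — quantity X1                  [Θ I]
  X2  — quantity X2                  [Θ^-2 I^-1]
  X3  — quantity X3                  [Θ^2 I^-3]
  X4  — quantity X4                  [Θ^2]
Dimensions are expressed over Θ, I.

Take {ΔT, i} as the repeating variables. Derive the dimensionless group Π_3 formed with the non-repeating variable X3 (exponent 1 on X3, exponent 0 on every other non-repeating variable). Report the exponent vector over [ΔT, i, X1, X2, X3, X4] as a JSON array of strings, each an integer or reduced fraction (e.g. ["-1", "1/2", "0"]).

["-2", "3", "0", "0", "1", "0"]

Dimensional matrix (Θ×I by ΔT×i×X1×X2×X3×X4):
  Θ: [ 1  0  1 -2  2  2]
  I: [ 0  1  1 -1 -3  0]
Row reduction gives pivot columns ΔT,i; rank = 2
Pivot set = {ΔT,i}, free = {X1,X2,X3,X4}
RREF:
  r0: [   1    0    1   -2    2    2]
  r1: [   0    1    1   -1   -3    0]
Fix exponent of X3 at 1, X1 at 0, X2 at 0, X4 at 0; solve each RREF row for its pivot's exponent:
  r0: exp(ΔT) + (2)·1 = 0 ⇒ exp(ΔT) = -2
  r1: exp(i) + (-3)·1 = 0 ⇒ exp(i) = 3
Π_3 = ΔT^-2 · i^3 · X3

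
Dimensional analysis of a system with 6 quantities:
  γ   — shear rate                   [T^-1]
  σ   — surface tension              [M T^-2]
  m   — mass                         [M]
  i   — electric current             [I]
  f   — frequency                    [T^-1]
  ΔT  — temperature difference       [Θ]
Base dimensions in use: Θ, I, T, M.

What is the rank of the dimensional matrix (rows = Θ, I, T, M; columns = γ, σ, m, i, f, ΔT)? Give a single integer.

4

Dimensional matrix (Θ×I×T×M by γ×σ×m×i×f×ΔT):
  Θ: [ 0  0  0  0  0  1]
  I: [ 0  0  0  1  0  0]
  T: [-1 -2  0  0 -1  0]
  M: [ 0  1  1  0  0  0]
RREF → pivots at {γ,σ,i,ΔT} ⇒ r = 4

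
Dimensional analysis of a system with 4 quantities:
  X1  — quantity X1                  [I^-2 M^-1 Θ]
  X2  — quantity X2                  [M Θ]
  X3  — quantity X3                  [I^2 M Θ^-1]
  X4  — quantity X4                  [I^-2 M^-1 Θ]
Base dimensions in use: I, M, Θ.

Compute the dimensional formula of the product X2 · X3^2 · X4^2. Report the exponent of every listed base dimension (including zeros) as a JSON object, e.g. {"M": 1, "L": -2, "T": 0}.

{"I": 0, "M": 1, "Θ": 1}

Write exponents as rows I,M,Θ / cols X1,X2,X3,X4:
  I: [-2  0  2 -2]
  M: [-1  1  1 -1]
  Θ: [ 1  1 -1  1]
  [I]: (1)·0+(2)·2+(2)·-2 = 0
  [M]: (1)·1+(2)·1+(2)·-1 = 1
  [Θ]: (1)·1+(2)·-1+(2)·1 = 1
⇒ M Θ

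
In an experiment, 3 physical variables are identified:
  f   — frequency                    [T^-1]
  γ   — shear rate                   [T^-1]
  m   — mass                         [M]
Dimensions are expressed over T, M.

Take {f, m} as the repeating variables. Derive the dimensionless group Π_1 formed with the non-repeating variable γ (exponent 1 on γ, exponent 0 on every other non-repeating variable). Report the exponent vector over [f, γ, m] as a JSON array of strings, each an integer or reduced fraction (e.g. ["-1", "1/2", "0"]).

["-1", "1", "0"]

Exponent matrix [T,M] × [f,γ,m]:
  T: [-1 -1  0]
  M: [ 0  0  1]
Echelon form has 2 nonzero rows (pivots: f,m)
Pivot set = {f,m}, free = {γ}
RREF:
  r0: [   1    1    0]
  r1: [   0    0    1]
Fix exponent of γ at 1; solve each RREF row for its pivot's exponent:
  r0: exp(f) + (1)·1 = 0 ⇒ exp(f) = -1
  r1: exp(m) + (0)·1 = 0 ⇒ exp(m) = 0
Π_1 = f^-1 · γ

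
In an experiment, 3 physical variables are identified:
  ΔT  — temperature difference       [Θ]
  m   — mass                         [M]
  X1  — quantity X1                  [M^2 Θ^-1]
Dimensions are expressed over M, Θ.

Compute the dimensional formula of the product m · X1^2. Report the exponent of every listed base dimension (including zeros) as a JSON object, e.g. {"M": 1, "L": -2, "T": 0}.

{"M": 5, "Θ": -2}

Exponent matrix [M,Θ] × [ΔT,m,X1]:
  M: [ 0  1  2]
  Θ: [ 1  0 -1]
  [M]: (1)·1+(2)·2 = 5
  [Θ]: (1)·0+(2)·-1 = -2
⇒ M^5 Θ^-2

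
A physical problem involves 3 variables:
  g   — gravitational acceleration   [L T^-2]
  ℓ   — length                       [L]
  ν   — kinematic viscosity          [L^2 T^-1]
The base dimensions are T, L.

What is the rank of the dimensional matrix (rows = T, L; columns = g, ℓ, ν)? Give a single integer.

Dimensional matrix (T×L by g×ℓ×ν):
  T: [-2  0 -1]
  L: [ 1  1  2]
Row reduction gives pivot columns g,ℓ; rank = 2

2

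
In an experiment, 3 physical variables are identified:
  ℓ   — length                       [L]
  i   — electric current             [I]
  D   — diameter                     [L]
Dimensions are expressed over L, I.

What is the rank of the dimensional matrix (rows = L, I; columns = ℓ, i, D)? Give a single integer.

Write exponents as rows L,I / cols ℓ,i,D:
  L: [ 1  0  1]
  I: [ 0  1  0]
Echelon form has 2 nonzero rows (pivots: ℓ,i)

2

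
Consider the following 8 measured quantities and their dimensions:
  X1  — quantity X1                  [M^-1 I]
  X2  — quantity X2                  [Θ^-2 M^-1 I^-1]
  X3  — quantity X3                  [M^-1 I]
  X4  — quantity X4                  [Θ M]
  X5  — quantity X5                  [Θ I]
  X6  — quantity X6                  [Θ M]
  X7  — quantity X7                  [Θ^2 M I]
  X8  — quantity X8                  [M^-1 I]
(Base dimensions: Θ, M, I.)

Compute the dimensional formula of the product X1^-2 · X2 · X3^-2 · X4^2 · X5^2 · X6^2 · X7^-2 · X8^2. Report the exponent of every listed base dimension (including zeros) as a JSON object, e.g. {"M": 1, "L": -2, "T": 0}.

Dimensional matrix (Θ×M×I by X1×X2×X3×X4×X5×X6×X7×X8):
  Θ: [ 0 -2  0  1  1  1  2  0]
  M: [-1 -1 -1  1  0  1  1 -1]
  I: [ 1 -1  1  0  1  0  1  1]
  [Θ]: (-2)·0+(1)·-2+(-2)·0+(2)·1+(2)·1+(2)·1+(-2)·2+(2)·0 = 0
  [M]: (-2)·-1+(1)·-1+(-2)·-1+(2)·1+(2)·0+(2)·1+(-2)·1+(2)·-1 = 3
  [I]: (-2)·1+(1)·-1+(-2)·1+(2)·0+(2)·1+(2)·0+(-2)·1+(2)·1 = -3
⇒ M^3 I^-3

{"Θ": 0, "M": 3, "I": -3}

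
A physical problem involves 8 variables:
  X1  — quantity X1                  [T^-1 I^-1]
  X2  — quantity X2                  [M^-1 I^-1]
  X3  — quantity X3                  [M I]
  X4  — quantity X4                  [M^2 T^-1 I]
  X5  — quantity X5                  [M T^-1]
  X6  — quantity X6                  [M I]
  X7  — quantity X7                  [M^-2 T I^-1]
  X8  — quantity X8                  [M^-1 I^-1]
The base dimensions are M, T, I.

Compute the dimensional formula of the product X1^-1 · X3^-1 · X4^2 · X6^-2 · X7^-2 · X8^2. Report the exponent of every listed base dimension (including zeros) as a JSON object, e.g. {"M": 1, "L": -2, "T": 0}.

{"M": 3, "T": -3, "I": 0}

Write exponents as rows M,T,I / cols X1,X2,X3,X4,X5,X6,X7,X8:
  M: [ 0 -1  1  2  1  1 -2 -1]
  T: [-1  0  0 -1 -1  0  1  0]
  I: [-1 -1  1  1  0  1 -1 -1]
  [M]: (-1)·0+(-1)·1+(2)·2+(-2)·1+(-2)·-2+(2)·-1 = 3
  [T]: (-1)·-1+(-1)·0+(2)·-1+(-2)·0+(-2)·1+(2)·0 = -3
  [I]: (-1)·-1+(-1)·1+(2)·1+(-2)·1+(-2)·-1+(2)·-1 = 0
⇒ M^3 T^-3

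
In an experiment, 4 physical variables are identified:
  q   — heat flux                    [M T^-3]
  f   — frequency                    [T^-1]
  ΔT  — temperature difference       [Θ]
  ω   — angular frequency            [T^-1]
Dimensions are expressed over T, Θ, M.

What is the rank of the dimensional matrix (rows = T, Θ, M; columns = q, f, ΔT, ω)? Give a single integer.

Exponent matrix [T,Θ,M] × [q,f,ΔT,ω]:
  T: [-3 -1  0 -1]
  Θ: [ 0  0  1  0]
  M: [ 1  0  0  0]
RREF → pivots at {q,f,ΔT} ⇒ r = 3

3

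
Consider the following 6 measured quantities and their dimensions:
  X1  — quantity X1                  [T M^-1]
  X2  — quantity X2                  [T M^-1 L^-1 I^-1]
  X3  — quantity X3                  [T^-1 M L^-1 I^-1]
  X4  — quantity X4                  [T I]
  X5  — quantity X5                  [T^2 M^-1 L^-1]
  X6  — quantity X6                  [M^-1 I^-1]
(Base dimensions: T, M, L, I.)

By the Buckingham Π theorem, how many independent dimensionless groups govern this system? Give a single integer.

Exponent matrix [T,M,L,I] × [X1,X2,X3,X4,X5,X6]:
  T: [ 1  1 -1  1  2  0]
  M: [-1 -1  1  0 -1 -1]
  L: [ 0 -1 -1  0 -1  0]
  I: [ 0 -1 -1  1  0 -1]
Echelon form has 3 nonzero rows (pivots: X1,X2,X4)
6 vars − rank 3 = 3 Π groups

3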